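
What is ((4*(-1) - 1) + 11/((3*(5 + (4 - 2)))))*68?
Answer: -6392/21 ≈ -304.38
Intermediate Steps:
((4*(-1) - 1) + 11/((3*(5 + (4 - 2)))))*68 = ((-4 - 1) + 11/((3*(5 + 2))))*68 = (-5 + 11/((3*7)))*68 = (-5 + 11/21)*68 = -94/21*68 = -6392/21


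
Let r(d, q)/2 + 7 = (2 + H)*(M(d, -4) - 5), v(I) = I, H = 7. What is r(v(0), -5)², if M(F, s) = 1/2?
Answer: 9025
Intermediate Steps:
M(F, s) = ½
r(d, q) = -95 (r(d, q) = -14 + 2*((2 + 7)*(½ - 5)) = -14 + 2*(9*(-9/2)) = -14 + 2*(-81/2) = -14 - 81 = -95)
r(v(0), -5)² = (-95)² = 9025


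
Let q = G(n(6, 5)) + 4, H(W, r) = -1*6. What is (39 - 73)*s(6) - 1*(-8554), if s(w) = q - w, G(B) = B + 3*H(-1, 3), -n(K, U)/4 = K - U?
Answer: 9370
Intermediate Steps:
n(K, U) = -4*K + 4*U (n(K, U) = -4*(K - U) = -4*K + 4*U)
H(W, r) = -6
G(B) = -18 + B (G(B) = B + 3*(-6) = B - 18 = -18 + B)
q = -18 (q = (-18 + (-4*6 + 4*5)) + 4 = (-18 + (-24 + 20)) + 4 = (-18 - 4) + 4 = -22 + 4 = -18)
s(w) = -18 - w
(39 - 73)*s(6) - 1*(-8554) = (39 - 73)*(-18 - 1*6) - 1*(-8554) = -34*(-18 - 6) + 8554 = -34*(-24) + 8554 = 816 + 8554 = 9370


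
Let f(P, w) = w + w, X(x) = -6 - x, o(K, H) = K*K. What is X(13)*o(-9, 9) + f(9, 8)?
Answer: -1523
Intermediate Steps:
o(K, H) = K²
f(P, w) = 2*w
X(13)*o(-9, 9) + f(9, 8) = (-6 - 1*13)*(-9)² + 2*8 = (-6 - 13)*81 + 16 = -19*81 + 16 = -1539 + 16 = -1523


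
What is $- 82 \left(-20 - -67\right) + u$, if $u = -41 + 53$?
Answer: $-3842$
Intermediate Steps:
$u = 12$
$- 82 \left(-20 - -67\right) + u = - 82 \left(-20 - -67\right) + 12 = - 82 \left(-20 + 67\right) + 12 = \left(-82\right) 47 + 12 = -3854 + 12 = -3842$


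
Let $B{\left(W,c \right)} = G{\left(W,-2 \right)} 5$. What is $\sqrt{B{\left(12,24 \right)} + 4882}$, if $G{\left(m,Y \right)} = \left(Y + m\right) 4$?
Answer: $11 \sqrt{42} \approx 71.288$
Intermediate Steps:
$G{\left(m,Y \right)} = 4 Y + 4 m$
$B{\left(W,c \right)} = -40 + 20 W$ ($B{\left(W,c \right)} = \left(4 \left(-2\right) + 4 W\right) 5 = \left(-8 + 4 W\right) 5 = -40 + 20 W$)
$\sqrt{B{\left(12,24 \right)} + 4882} = \sqrt{\left(-40 + 20 \cdot 12\right) + 4882} = \sqrt{\left(-40 + 240\right) + 4882} = \sqrt{200 + 4882} = \sqrt{5082} = 11 \sqrt{42}$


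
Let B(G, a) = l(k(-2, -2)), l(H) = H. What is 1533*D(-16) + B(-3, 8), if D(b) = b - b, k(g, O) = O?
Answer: -2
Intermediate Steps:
D(b) = 0
B(G, a) = -2
1533*D(-16) + B(-3, 8) = 1533*0 - 2 = 0 - 2 = -2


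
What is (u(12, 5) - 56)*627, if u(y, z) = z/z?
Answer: -34485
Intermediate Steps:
u(y, z) = 1
(u(12, 5) - 56)*627 = (1 - 56)*627 = -55*627 = -34485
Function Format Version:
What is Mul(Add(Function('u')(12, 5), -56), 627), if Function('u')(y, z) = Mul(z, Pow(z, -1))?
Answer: -34485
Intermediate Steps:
Function('u')(y, z) = 1
Mul(Add(Function('u')(12, 5), -56), 627) = Mul(Add(1, -56), 627) = Mul(-55, 627) = -34485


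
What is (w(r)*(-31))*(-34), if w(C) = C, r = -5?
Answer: -5270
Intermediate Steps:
(w(r)*(-31))*(-34) = -5*(-31)*(-34) = 155*(-34) = -5270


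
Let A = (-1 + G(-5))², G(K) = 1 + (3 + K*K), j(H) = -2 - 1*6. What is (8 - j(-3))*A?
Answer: 12544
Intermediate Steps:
j(H) = -8 (j(H) = -2 - 6 = -8)
G(K) = 4 + K² (G(K) = 1 + (3 + K²) = 4 + K²)
A = 784 (A = (-1 + (4 + (-5)²))² = (-1 + (4 + 25))² = (-1 + 29)² = 28² = 784)
(8 - j(-3))*A = (8 - 1*(-8))*784 = (8 + 8)*784 = 16*784 = 12544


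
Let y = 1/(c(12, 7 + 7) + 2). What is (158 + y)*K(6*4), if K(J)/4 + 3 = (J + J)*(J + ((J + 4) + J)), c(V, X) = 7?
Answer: 2305260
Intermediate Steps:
K(J) = -12 + 8*J*(4 + 3*J) (K(J) = -12 + 4*((J + J)*(J + ((J + 4) + J))) = -12 + 4*((2*J)*(J + ((4 + J) + J))) = -12 + 4*((2*J)*(J + (4 + 2*J))) = -12 + 4*((2*J)*(4 + 3*J)) = -12 + 4*(2*J*(4 + 3*J)) = -12 + 8*J*(4 + 3*J))
y = 1/9 (y = 1/(7 + 2) = 1/9 ≈ 0.11111)
(158 + y)*K(6*4) = (158 + 1/9)*(-12 + 24*(6*4)**2 + 32*(6*4)) = 1423*(-12 + 24*24**2 + 32*24)/9 = 1423*(-12 + 24*576 + 768)/9 = 1423*(-12 + 13824 + 768)/9 = (1423/9)*14580 = 2305260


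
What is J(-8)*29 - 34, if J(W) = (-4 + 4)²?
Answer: -34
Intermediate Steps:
J(W) = 0 (J(W) = 0² = 0)
J(-8)*29 - 34 = 0*29 - 34 = 0 - 34 = -34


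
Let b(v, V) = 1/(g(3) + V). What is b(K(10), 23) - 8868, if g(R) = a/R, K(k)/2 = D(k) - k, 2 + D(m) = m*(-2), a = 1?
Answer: -620757/70 ≈ -8868.0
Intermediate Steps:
D(m) = -2 - 2*m (D(m) = -2 + m*(-2) = -2 - 2*m)
K(k) = -4 - 6*k (K(k) = 2*((-2 - 2*k) - k) = 2*(-2 - 3*k) = -4 - 6*k)
g(R) = 1/R
b(v, V) = 1/(⅓ + V) (b(v, V) = 1/(1/3 + V) = 1/(⅓ + V))
b(K(10), 23) - 8868 = 3/(1 + 3*23) - 8868 = 3/(1 + 69) - 8868 = 3/70 - 8868 = -620757/70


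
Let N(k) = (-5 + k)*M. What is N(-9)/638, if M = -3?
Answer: 21/319 ≈ 0.065831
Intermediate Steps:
N(k) = 15 - 3*k (N(k) = (-5 + k)*(-3) = 15 - 3*k)
N(-9)/638 = (15 - 3*(-9))/638 = (15 + 27)*(1/638) = 42*(1/638) = 21/319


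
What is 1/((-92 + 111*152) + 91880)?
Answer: 1/108660 ≈ 9.2030e-6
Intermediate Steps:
1/((-92 + 111*152) + 91880) = 1/((-92 + 16872) + 91880) = 1/(16780 + 91880) = 1/108660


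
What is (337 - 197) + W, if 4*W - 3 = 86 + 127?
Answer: 194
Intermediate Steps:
W = 54 (W = 3/4 + (86 + 127)/4 = 3/4 + (1/4)*213 = 3/4 + 213/4 = 54)
(337 - 197) + W = (337 - 197) + 54 = 140 + 54 = 194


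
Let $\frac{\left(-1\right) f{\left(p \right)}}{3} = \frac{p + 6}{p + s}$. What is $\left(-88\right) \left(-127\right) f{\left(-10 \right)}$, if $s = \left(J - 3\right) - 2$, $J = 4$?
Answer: $-12192$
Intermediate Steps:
$s = -1$ ($s = \left(4 - 3\right) - 2 = 1 - 2 = -1$)
$f{\left(p \right)} = - \frac{3 \left(6 + p\right)}{-1 + p}$ ($f{\left(p \right)} = - 3 \frac{p + 6}{p - 1} = - 3 \frac{6 + p}{-1 + p} = - \frac{3 \left(6 + p\right)}{-1 + p}$)
$\left(-88\right) \left(-127\right) f{\left(-10 \right)} = \left(-88\right) \left(-127\right) \frac{3 \left(-6 - -10\right)}{-1 - 10} = 11176 \frac{3 \left(-6 + 10\right)}{-11} = 11176 \cdot 3 \left(- \frac{1}{11}\right) 4 = 11176 \left(- \frac{12}{11}\right) = -12192$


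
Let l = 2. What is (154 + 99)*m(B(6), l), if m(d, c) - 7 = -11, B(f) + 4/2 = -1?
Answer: -1012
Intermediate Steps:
B(f) = -3 (B(f) = -2 - 1 = -3)
m(d, c) = -4 (m(d, c) = 7 - 11 = -4)
(154 + 99)*m(B(6), l) = (154 + 99)*(-4) = 253*(-4) = -1012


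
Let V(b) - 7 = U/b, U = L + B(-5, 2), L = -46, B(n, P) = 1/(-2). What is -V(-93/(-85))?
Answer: 71/2 ≈ 35.500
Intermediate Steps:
B(n, P) = -½
U = -93/2 (U = -46 - ½ = -93/2 ≈ -46.500)
V(b) = 7 - 93/(2*b)
-V(-93/(-85)) = -(7 - 93/(2*((-93/(-85))))) = -(7 - 93/(2*((-93*(-1/85))))) = -(7 - 93/(2*93/85)) = -(7 - 93/2*85/93) = -(7 - 85/2) = -1*(-71/2) = 71/2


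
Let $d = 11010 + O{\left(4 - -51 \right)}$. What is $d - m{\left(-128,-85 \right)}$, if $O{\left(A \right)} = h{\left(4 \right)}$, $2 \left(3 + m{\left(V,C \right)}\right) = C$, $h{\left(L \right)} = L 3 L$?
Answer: $\frac{22207}{2} \approx 11104.0$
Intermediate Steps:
$h{\left(L \right)} = 3 L^{2}$ ($h{\left(L \right)} = 3 L L = 3 L^{2}$)
$m{\left(V,C \right)} = -3 + \frac{C}{2}$
$O{\left(A \right)} = 48$ ($O{\left(A \right)} = 3 \cdot 4^{2} = 3 \cdot 16 = 48$)
$d = 11058$ ($d = 11010 + 48 = 11058$)
$d - m{\left(-128,-85 \right)} = 11058 - \left(-3 + \frac{1}{2} \left(-85\right)\right) = 11058 - \left(-3 - \frac{85}{2}\right) = 11058 - - \frac{91}{2} = 11058 + \frac{91}{2} = \frac{22207}{2}$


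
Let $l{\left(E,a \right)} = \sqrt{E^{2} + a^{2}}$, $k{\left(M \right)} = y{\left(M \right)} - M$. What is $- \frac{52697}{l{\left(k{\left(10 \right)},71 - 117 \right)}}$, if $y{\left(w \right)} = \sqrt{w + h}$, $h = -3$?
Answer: $- \frac{52697}{\sqrt{2223 - 20 \sqrt{7}}} \approx -1131.2$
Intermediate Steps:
$y{\left(w \right)} = \sqrt{-3 + w}$ ($y{\left(w \right)} = \sqrt{w - 3} = \sqrt{-3 + w}$)
$k{\left(M \right)} = \sqrt{-3 + M} - M$
$- \frac{52697}{l{\left(k{\left(10 \right)},71 - 117 \right)}} = - \frac{52697}{\sqrt{\left(\sqrt{-3 + 10} - 10\right)^{2} + \left(71 - 117\right)^{2}}} = - \frac{52697}{\sqrt{\left(\sqrt{7} - 10\right)^{2} + \left(-46\right)^{2}}} = - \frac{52697}{\sqrt{\left(-10 + \sqrt{7}\right)^{2} + 2116}} = - \frac{52697}{\sqrt{2116 + \left(-10 + \sqrt{7}\right)^{2}}}$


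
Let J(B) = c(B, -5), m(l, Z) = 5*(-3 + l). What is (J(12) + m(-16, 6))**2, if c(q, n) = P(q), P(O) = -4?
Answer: 9801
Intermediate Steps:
m(l, Z) = -15 + 5*l
c(q, n) = -4
J(B) = -4
(J(12) + m(-16, 6))**2 = (-4 + (-15 + 5*(-16)))**2 = (-4 + (-15 - 80))**2 = (-4 - 95)**2 = (-99)**2 = 9801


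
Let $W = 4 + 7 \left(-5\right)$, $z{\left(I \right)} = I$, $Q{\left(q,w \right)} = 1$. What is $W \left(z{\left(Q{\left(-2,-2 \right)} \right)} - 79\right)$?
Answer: $2418$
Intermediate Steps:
$W = -31$ ($W = 4 - 35 = -31$)
$W \left(z{\left(Q{\left(-2,-2 \right)} \right)} - 79\right) = - 31 \left(1 - 79\right) = \left(-31\right) \left(-78\right) = 2418$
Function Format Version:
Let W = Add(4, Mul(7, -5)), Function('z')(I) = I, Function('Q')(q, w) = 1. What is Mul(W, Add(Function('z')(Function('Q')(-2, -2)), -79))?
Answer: 2418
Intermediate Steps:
W = -31 (W = Add(4, -35) = -31)
Mul(W, Add(Function('z')(Function('Q')(-2, -2)), -79)) = Mul(-31, Add(1, -79)) = Mul(-31, -78) = 2418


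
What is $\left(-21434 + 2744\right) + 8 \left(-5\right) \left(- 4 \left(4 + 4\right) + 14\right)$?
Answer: $-17970$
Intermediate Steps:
$\left(-21434 + 2744\right) + 8 \left(-5\right) \left(- 4 \left(4 + 4\right) + 14\right) = -18690 - 40 \left(\left(-4\right) 8 + 14\right) = -18690 - 40 \left(-32 + 14\right) = -18690 - -720 = -18690 + 720 = -17970$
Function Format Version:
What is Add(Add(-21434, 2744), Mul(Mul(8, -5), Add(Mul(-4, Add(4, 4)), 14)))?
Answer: -17970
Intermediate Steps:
Add(Add(-21434, 2744), Mul(Mul(8, -5), Add(Mul(-4, Add(4, 4)), 14))) = Add(-18690, Mul(-40, Add(Mul(-4, 8), 14))) = Add(-18690, Mul(-40, Add(-32, 14))) = Add(-18690, Mul(-40, -18)) = Add(-18690, 720) = -17970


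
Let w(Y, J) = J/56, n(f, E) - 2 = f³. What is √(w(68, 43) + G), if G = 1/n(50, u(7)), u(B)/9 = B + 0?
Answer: 3*√261295805666/1750028 ≈ 0.87628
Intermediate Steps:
u(B) = 9*B (u(B) = 9*(B + 0) = 9*B)
n(f, E) = 2 + f³
w(Y, J) = J/56 (w(Y, J) = J*(1/56) = J/56)
G = 1/125002 (G = 1/(2 + 50³) = 1/(2 + 125000) = 1/125002 ≈ 7.9999e-6)
√(w(68, 43) + G) = √((1/56)*43 + 1/125002) = √(43/56 + 1/125002) = √(2687571/3500056) = 3*√261295805666/1750028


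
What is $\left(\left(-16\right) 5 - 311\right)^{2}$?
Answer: $152881$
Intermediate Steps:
$\left(\left(-16\right) 5 - 311\right)^{2} = \left(-80 - 311\right)^{2} = \left(-391\right)^{2} = 152881$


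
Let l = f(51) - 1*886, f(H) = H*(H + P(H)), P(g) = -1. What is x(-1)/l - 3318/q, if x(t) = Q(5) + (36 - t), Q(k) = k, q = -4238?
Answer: 109599/135616 ≈ 0.80816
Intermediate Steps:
f(H) = H*(-1 + H) (f(H) = H*(H - 1) = H*(-1 + H))
l = 1664 (l = 51*(-1 + 51) - 1*886 = 51*50 - 886 = 2550 - 886 = 1664)
x(t) = 41 - t (x(t) = 5 + (36 - t) = 41 - t)
x(-1)/l - 3318/q = (41 - 1*(-1))/1664 - 3318/(-4238) = (41 + 1)*(1/1664) - 3318*(-1/4238) = 42*(1/1664) + 1659/2119 = 21/832 + 1659/2119 = 109599/135616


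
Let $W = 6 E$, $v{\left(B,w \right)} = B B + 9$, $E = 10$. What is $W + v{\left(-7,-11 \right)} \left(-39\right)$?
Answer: $-2202$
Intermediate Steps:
$v{\left(B,w \right)} = 9 + B^{2}$ ($v{\left(B,w \right)} = B^{2} + 9 = 9 + B^{2}$)
$W = 60$ ($W = 6 \cdot 10 = 60$)
$W + v{\left(-7,-11 \right)} \left(-39\right) = 60 + \left(9 + \left(-7\right)^{2}\right) \left(-39\right) = 60 + \left(9 + 49\right) \left(-39\right) = 60 + 58 \left(-39\right) = 60 - 2262 = -2202$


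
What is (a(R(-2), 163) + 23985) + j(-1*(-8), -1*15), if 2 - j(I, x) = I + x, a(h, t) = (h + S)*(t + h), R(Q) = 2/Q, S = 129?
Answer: 44730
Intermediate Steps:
a(h, t) = (129 + h)*(h + t) (a(h, t) = (h + 129)*(t + h) = (129 + h)*(h + t))
j(I, x) = 2 - I - x (j(I, x) = 2 - (I + x) = 2 + (-I - x) = 2 - I - x)
(a(R(-2), 163) + 23985) + j(-1*(-8), -1*15) = (((2/(-2))² + 129*(2/(-2)) + 129*163 + (2/(-2))*163) + 23985) + (2 - (-1)*(-8) - (-1)*15) = (((2*(-½))² + 129*(2*(-½)) + 21027 + (2*(-½))*163) + 23985) + (2 - 1*8 - 1*(-15)) = (((-1)² + 129*(-1) + 21027 - 1*163) + 23985) + (2 - 8 + 15) = ((1 - 129 + 21027 - 163) + 23985) + 9 = (20736 + 23985) + 9 = 44721 + 9 = 44730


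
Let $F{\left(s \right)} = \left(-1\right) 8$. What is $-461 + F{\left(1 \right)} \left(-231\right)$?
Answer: $1387$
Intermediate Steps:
$F{\left(s \right)} = -8$
$-461 + F{\left(1 \right)} \left(-231\right) = -461 - -1848 = -461 + 1848 = 1387$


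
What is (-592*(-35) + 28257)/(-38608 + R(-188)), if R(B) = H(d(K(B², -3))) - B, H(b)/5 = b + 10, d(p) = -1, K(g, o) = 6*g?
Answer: -48977/38375 ≈ -1.2763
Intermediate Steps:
H(b) = 50 + 5*b (H(b) = 5*(b + 10) = 5*(10 + b) = 50 + 5*b)
R(B) = 45 - B (R(B) = (50 + 5*(-1)) - B = (50 - 5) - B = 45 - B)
(-592*(-35) + 28257)/(-38608 + R(-188)) = (-592*(-35) + 28257)/(-38608 + (45 - 1*(-188))) = (20720 + 28257)/(-38608 + (45 + 188)) = 48977/(-38608 + 233) = 48977/(-38375) = 48977*(-1/38375) = -48977/38375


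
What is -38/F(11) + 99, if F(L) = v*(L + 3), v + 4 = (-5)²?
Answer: 14534/147 ≈ 98.871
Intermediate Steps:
v = 21 (v = -4 + (-5)² = -4 + 25 = 21)
F(L) = 63 + 21*L (F(L) = 21*(L + 3) = 21*(3 + L) = 63 + 21*L)
-38/F(11) + 99 = -38/(63 + 21*11) + 99 = -38/(63 + 231) + 99 = -38/294 + 99 = -38*1/294 + 99 = -19/147 + 99 = 14534/147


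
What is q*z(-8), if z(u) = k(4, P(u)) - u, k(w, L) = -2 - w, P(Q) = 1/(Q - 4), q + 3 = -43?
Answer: -92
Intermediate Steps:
q = -46 (q = -3 - 43 = -46)
P(Q) = 1/(-4 + Q)
z(u) = -6 - u (z(u) = (-2 - 1*4) - u = (-2 - 4) - u = -6 - u)
q*z(-8) = -46*(-6 - 1*(-8)) = -46*(-6 + 8) = -46*2 = -92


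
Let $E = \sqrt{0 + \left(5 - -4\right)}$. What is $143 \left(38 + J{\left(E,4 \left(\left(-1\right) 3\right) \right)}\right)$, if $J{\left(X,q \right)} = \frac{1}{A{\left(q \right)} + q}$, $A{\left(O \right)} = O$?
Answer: $\frac{130273}{24} \approx 5428.0$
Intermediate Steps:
$E = 3$ ($E = \sqrt{0 + \left(5 + 4\right)} = \sqrt{0 + 9} = \sqrt{9} = 3$)
$J{\left(X,q \right)} = \frac{1}{2 q}$ ($J{\left(X,q \right)} = \frac{1}{q + q} = \frac{1}{2 q}$)
$143 \left(38 + J{\left(E,4 \left(\left(-1\right) 3\right) \right)}\right) = 143 \left(38 + \frac{1}{2 \cdot 4 \left(\left(-1\right) 3\right)}\right) = 143 \left(38 + \frac{1}{2 \cdot 4 \left(-3\right)}\right) = 143 \left(38 + \frac{1}{2 \left(-12\right)}\right) = 143 \left(38 + \frac{1}{2} \left(- \frac{1}{12}\right)\right) = 143 \left(38 - \frac{1}{24}\right) = 143 \cdot \frac{911}{24} = \frac{130273}{24}$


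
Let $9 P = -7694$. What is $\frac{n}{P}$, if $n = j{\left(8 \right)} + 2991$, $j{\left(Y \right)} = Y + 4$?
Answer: $- \frac{27027}{7694} \approx -3.5127$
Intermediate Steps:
$P = - \frac{7694}{9}$ ($P = \frac{1}{9} \left(-7694\right) = - \frac{7694}{9} \approx -854.89$)
$j{\left(Y \right)} = 4 + Y$
$n = 3003$ ($n = \left(4 + 8\right) + 2991 = 12 + 2991 = 3003$)
$\frac{n}{P} = \frac{3003}{- \frac{7694}{9}} = 3003 \left(- \frac{9}{7694}\right) = - \frac{27027}{7694}$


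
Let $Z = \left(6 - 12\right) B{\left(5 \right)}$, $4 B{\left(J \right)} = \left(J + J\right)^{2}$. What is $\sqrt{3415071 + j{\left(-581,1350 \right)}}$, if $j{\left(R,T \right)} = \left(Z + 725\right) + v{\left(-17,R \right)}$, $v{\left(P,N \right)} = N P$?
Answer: $\sqrt{3425523} \approx 1850.8$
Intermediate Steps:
$B{\left(J \right)} = J^{2}$ ($B{\left(J \right)} = \frac{\left(J + J\right)^{2}}{4} = \frac{\left(2 J\right)^{2}}{4} = \frac{4 J^{2}}{4} = J^{2}$)
$Z = -150$ ($Z = \left(6 - 12\right) 5^{2} = \left(6 - 12\right) 25 = \left(-6\right) 25 = -150$)
$j{\left(R,T \right)} = 575 - 17 R$ ($j{\left(R,T \right)} = \left(-150 + 725\right) + R \left(-17\right) = 575 - 17 R$)
$\sqrt{3415071 + j{\left(-581,1350 \right)}} = \sqrt{3415071 + \left(575 - -9877\right)} = \sqrt{3415071 + \left(575 + 9877\right)} = \sqrt{3415071 + 10452} = \sqrt{3425523}$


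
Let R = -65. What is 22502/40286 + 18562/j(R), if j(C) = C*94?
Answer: -152575378/61536865 ≈ -2.4794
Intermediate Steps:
j(C) = 94*C
22502/40286 + 18562/j(R) = 22502/40286 + 18562/((94*(-65))) = 22502*(1/40286) + 18562/(-6110) = 11251/20143 + 18562*(-1/6110) = 11251/20143 - 9281/3055 = -152575378/61536865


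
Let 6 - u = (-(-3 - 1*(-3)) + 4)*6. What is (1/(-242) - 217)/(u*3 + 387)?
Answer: -5835/8954 ≈ -0.65166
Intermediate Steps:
u = -18 (u = 6 - (-(-3 - 1*(-3)) + 4)*6 = 6 - (-(-3 + 3) + 4)*6 = 6 - (-1*0 + 4)*6 = 6 - (0 + 4)*6 = 6 - 4*6 = 6 - 1*24 = 6 - 24 = -18)
(1/(-242) - 217)/(u*3 + 387) = (1/(-242) - 217)/(-18*3 + 387) = (-1/242 - 217)/(-54 + 387) = -52515/242/333 = -52515/242*1/333 = -5835/8954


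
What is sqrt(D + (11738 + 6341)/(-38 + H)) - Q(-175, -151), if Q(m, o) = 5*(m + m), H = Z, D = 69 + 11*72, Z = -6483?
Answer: 1750 + sqrt(36494789542)/6521 ≈ 1779.3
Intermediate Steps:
D = 861 (D = 69 + 792 = 861)
H = -6483
Q(m, o) = 10*m (Q(m, o) = 5*(2*m) = 10*m)
sqrt(D + (11738 + 6341)/(-38 + H)) - Q(-175, -151) = sqrt(861 + (11738 + 6341)/(-38 - 6483)) - 10*(-175) = sqrt(861 + 18079/(-6521)) - 1*(-1750) = sqrt(861 + 18079*(-1/6521)) + 1750 = sqrt(861 - 18079/6521) + 1750 = sqrt(5596502/6521) + 1750 = sqrt(36494789542)/6521 + 1750 = 1750 + sqrt(36494789542)/6521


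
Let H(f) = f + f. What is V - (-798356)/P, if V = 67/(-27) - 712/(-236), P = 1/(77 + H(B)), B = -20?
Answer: 47055901849/1593 ≈ 2.9539e+7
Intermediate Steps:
H(f) = 2*f
P = 1/37 (P = 1/(77 + 2*(-20)) = 1/(77 - 40) = 1/37 ≈ 0.027027)
V = 853/1593 (V = 67*(-1/27) - 712*(-1/236) = -67/27 + 178/59 = 853/1593 ≈ 0.53547)
V - (-798356)/P = 853/1593 - (-798356)/1/37 = 853/1593 - (-798356)*37 = 853/1593 - 1181*(-25012) = 853/1593 + 29539172 = 47055901849/1593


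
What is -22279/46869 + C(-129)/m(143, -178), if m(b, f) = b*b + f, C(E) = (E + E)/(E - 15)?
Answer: -3612269083/7600651992 ≈ -0.47526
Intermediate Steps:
C(E) = 2*E/(-15 + E) (C(E) = (2*E)/(-15 + E) = 2*E/(-15 + E))
m(b, f) = f + b**2 (m(b, f) = b**2 + f = f + b**2)
-22279/46869 + C(-129)/m(143, -178) = -22279/46869 + (2*(-129)/(-15 - 129))/(-178 + 143**2) = -22279*1/46869 + (2*(-129)/(-144))/(-178 + 20449) = -22279/46869 + (2*(-129)*(-1/144))/20271 = -22279/46869 + (43/24)*(1/20271) = -22279/46869 + 43/486504 = -3612269083/7600651992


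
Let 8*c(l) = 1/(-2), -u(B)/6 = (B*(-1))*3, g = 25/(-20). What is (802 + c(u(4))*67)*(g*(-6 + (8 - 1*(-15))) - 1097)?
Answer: -57097845/64 ≈ -8.9215e+5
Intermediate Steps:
g = -5/4 (g = 25*(-1/20) = -5/4 ≈ -1.2500)
u(B) = 18*B (u(B) = -6*B*(-1)*3 = -6*(-B)*3 = -(-18)*B = 18*B)
c(l) = -1/16 (c(l) = (⅛)/(-2) = (⅛)*(-½) = -1/16)
(802 + c(u(4))*67)*(g*(-6 + (8 - 1*(-15))) - 1097) = (802 - 1/16*67)*(-5*(-6 + (8 - 1*(-15)))/4 - 1097) = (802 - 67/16)*(-5*(-6 + (8 + 15))/4 - 1097) = 12765*(-5*(-6 + 23)/4 - 1097)/16 = 12765*(-5/4*17 - 1097)/16 = 12765*(-85/4 - 1097)/16 = (12765/16)*(-4473/4) = -57097845/64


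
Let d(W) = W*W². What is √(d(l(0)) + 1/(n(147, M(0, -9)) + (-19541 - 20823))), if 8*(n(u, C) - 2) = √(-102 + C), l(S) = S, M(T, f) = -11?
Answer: 2*√2/√(-322896 + I*√113) ≈ 8.1933e-8 - 0.0049775*I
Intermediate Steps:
n(u, C) = 2 + √(-102 + C)/8
d(W) = W³
√(d(l(0)) + 1/(n(147, M(0, -9)) + (-19541 - 20823))) = √(0³ + 1/((2 + √(-102 - 11)/8) + (-19541 - 20823))) = √(0 + 1/((2 + √(-113)/8) - 40364)) = √(0 + 1/((2 + (I*√113)/8) - 40364)) = √(0 + 1/((2 + I*√113/8) - 40364)) = √(0 + 1/(-40362 + I*√113/8)) = √(1/(-40362 + I*√113/8)) = (-40362 + I*√113/8)^(-½)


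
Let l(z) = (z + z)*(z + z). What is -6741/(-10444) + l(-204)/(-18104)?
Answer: -28866267/3376396 ≈ -8.5494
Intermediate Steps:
l(z) = 4*z² (l(z) = (2*z)*(2*z) = 4*z²)
-6741/(-10444) + l(-204)/(-18104) = -6741/(-10444) + (4*(-204)²)/(-18104) = -6741*(-1/10444) + (4*41616)*(-1/18104) = 963/1492 + 166464*(-1/18104) = 963/1492 - 20808/2263 = -28866267/3376396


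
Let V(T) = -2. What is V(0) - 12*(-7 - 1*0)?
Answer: 82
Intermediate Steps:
V(0) - 12*(-7 - 1*0) = -2 - 12*(-7 - 1*0) = -2 - 12*(-7 + 0) = -2 - 12*(-7) = -2 + 84 = 82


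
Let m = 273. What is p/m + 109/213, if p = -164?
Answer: -575/6461 ≈ -0.088995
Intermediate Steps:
p/m + 109/213 = -164/273 + 109/213 = -575/6461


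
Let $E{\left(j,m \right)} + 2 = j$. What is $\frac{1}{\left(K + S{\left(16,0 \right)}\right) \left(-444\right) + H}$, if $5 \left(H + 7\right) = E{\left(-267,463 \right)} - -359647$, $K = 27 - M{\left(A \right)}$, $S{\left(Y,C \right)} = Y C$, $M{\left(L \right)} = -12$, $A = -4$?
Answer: $\frac{5}{272763} \approx 1.8331 \cdot 10^{-5}$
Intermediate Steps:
$E{\left(j,m \right)} = -2 + j$
$S{\left(Y,C \right)} = C Y$
$K = 39$ ($K = 27 - -12 = 27 + 12 = 39$)
$H = \frac{359343}{5}$ ($H = -7 + \frac{\left(-2 - 267\right) - -359647}{5} = -7 + \frac{-269 + 359647}{5} = -7 + \frac{1}{5} \cdot 359378 = -7 + \frac{359378}{5} = \frac{359343}{5} \approx 71869.0$)
$\frac{1}{\left(K + S{\left(16,0 \right)}\right) \left(-444\right) + H} = \frac{1}{\left(39 + 0 \cdot 16\right) \left(-444\right) + \frac{359343}{5}} = \frac{1}{\left(39 + 0\right) \left(-444\right) + \frac{359343}{5}} = \frac{1}{39 \left(-444\right) + \frac{359343}{5}} = \frac{1}{-17316 + \frac{359343}{5}} = \frac{1}{\frac{272763}{5}} = \frac{5}{272763}$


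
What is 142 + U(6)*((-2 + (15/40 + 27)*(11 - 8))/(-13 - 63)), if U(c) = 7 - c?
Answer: 85695/608 ≈ 140.95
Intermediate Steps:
142 + U(6)*((-2 + (15/40 + 27)*(11 - 8))/(-13 - 63)) = 142 + (7 - 1*6)*((-2 + (15/40 + 27)*(11 - 8))/(-13 - 63)) = 142 + (7 - 6)*((-2 + (15*(1/40) + 27)*3)/(-76)) = 142 + 1*((-2 + (3/8 + 27)*3)*(-1/76)) = 142 + 1*((-2 + (219/8)*3)*(-1/76)) = 142 + 1*((-2 + 657/8)*(-1/76)) = 142 + 1*((641/8)*(-1/76)) = 142 + 1*(-641/608) = 142 - 641/608 = 85695/608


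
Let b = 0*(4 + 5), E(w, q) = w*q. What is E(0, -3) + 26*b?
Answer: 0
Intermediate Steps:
E(w, q) = q*w
b = 0 (b = 0*9 = 0)
E(0, -3) + 26*b = -3*0 + 26*0 = 0 + 0 = 0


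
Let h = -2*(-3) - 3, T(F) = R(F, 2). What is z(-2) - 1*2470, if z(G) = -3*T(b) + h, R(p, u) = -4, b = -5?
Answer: -2455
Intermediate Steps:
T(F) = -4
h = 3 (h = 6 - 3 = 3)
z(G) = 15 (z(G) = -3*(-4) + 3 = 12 + 3 = 15)
z(-2) - 1*2470 = 15 - 1*2470 = 15 - 2470 = -2455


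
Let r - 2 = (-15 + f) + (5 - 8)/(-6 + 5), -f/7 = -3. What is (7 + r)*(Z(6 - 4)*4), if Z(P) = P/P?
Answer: 72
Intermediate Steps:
f = 21 (f = -7*(-3) = 21)
Z(P) = 1
r = 11 (r = 2 + ((-15 + 21) + (5 - 8)/(-6 + 5)) = 2 + (6 - 3/(-1)) = 2 + (6 - 3*(-1)) = 2 + (6 + 3) = 2 + 9 = 11)
(7 + r)*(Z(6 - 4)*4) = (7 + 11)*(1*4) = 18*4 = 72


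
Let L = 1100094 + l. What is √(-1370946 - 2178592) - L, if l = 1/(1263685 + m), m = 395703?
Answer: -1825482782473/1659388 + I*√3549538 ≈ -1.1001e+6 + 1884.0*I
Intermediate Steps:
l = 1/1659388 (l = 1/(1263685 + 395703) = 1/1659388 ≈ 6.0263e-7)
L = 1825482782473/1659388 (L = 1100094 + 1/1659388 = 1825482782473/1659388 ≈ 1.1001e+6)
√(-1370946 - 2178592) - L = √(-1370946 - 2178592) - 1*1825482782473/1659388 = √(-3549538) - 1825482782473/1659388 = I*√3549538 - 1825482782473/1659388 = -1825482782473/1659388 + I*√3549538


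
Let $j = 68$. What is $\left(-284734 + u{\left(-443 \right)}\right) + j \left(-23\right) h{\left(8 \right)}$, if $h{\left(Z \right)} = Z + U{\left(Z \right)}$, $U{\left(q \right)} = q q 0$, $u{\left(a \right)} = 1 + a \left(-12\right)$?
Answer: $-291929$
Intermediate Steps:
$u{\left(a \right)} = 1 - 12 a$
$U{\left(q \right)} = 0$ ($U{\left(q \right)} = q 0 = 0$)
$h{\left(Z \right)} = Z$ ($h{\left(Z \right)} = Z + 0 = Z$)
$\left(-284734 + u{\left(-443 \right)}\right) + j \left(-23\right) h{\left(8 \right)} = \left(-284734 + \left(1 - -5316\right)\right) + 68 \left(-23\right) 8 = \left(-284734 + \left(1 + 5316\right)\right) - 12512 = \left(-284734 + 5317\right) - 12512 = -279417 - 12512 = -291929$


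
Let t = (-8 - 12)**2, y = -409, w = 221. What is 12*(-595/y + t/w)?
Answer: 3541140/90389 ≈ 39.177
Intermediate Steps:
t = 400 (t = (-20)**2 = 400)
12*(-595/y + t/w) = 12*(-595/(-409) + 400/221) = 12*(-595*(-1/409) + 400*(1/221)) = 12*(595/409 + 400/221) = 12*(295095/90389) = 3541140/90389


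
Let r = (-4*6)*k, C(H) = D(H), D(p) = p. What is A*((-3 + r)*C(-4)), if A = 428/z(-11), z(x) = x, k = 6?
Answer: -251664/11 ≈ -22879.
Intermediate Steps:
C(H) = H
r = -144 (r = -4*6*6 = -24*6 = -144)
A = -428/11 (A = 428/(-11) = 428*(-1/11) = -428/11 ≈ -38.909)
A*((-3 + r)*C(-4)) = -428*(-3 - 144)*(-4)/11 = -(-62916)*(-4)/11 = -428/11*588 = -251664/11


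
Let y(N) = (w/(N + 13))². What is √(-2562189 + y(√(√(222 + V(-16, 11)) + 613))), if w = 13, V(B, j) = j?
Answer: I*√(2562189 - 169/(13 + √(613 + √233))²) ≈ 1600.7*I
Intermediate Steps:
y(N) = 169/(13 + N)² (y(N) = (13/(N + 13))² = (13/(13 + N))² = 169/(13 + N)²)
√(-2562189 + y(√(√(222 + V(-16, 11)) + 613))) = √(-2562189 + 169/(13 + √(√(222 + 11) + 613))²) = √(-2562189 + 169/(13 + √(√233 + 613))²) = √(-2562189 + 169/(13 + √(613 + √233))²)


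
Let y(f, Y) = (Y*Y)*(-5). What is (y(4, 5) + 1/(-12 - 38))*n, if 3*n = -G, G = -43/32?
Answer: -268793/4800 ≈ -55.999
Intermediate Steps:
G = -43/32 (G = -43*1/32 = -43/32 ≈ -1.3438)
y(f, Y) = -5*Y**2 (y(f, Y) = Y**2*(-5) = -5*Y**2)
n = 43/96 (n = (-1*(-43/32))/3 = (1/3)*(43/32) = 43/96 ≈ 0.44792)
(y(4, 5) + 1/(-12 - 38))*n = (-5*5**2 + 1/(-12 - 38))*(43/96) = (-5*25 + 1/(-50))*(43/96) = (-125 - 1/50)*(43/96) = -6251/50*43/96 = -268793/4800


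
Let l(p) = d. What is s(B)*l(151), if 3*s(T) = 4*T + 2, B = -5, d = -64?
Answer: 384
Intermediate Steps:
l(p) = -64
s(T) = ⅔ + 4*T/3 (s(T) = (4*T + 2)/3 = (2 + 4*T)/3 = ⅔ + 4*T/3)
s(B)*l(151) = (⅔ + (4/3)*(-5))*(-64) = (⅔ - 20/3)*(-64) = -6*(-64) = 384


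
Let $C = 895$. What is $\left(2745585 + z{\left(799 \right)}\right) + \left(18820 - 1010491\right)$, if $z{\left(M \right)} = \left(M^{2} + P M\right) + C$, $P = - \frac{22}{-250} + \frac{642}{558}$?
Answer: $\frac{27832570252}{11625} \approx 2.3942 \cdot 10^{6}$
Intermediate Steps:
$P = \frac{14398}{11625}$ ($P = \left(-22\right) \left(- \frac{1}{250}\right) + 642 \cdot \frac{1}{558} = \frac{11}{125} + \frac{107}{93} = \frac{14398}{11625} \approx 1.2385$)
$z{\left(M \right)} = 895 + M^{2} + \frac{14398 M}{11625}$ ($z{\left(M \right)} = \left(M^{2} + \frac{14398 M}{11625}\right) + 895 = 895 + M^{2} + \frac{14398 M}{11625}$)
$\left(2745585 + z{\left(799 \right)}\right) + \left(18820 - 1010491\right) = \left(2745585 + \left(895 + 799^{2} + \frac{14398}{11625} \cdot 799\right)\right) + \left(18820 - 1010491\right) = \left(2745585 + \left(895 + 638401 + \frac{11504002}{11625}\right)\right) - 991671 = \left(2745585 + \frac{7443320002}{11625}\right) - 991671 = \frac{39360745627}{11625} - 991671 = \frac{27832570252}{11625}$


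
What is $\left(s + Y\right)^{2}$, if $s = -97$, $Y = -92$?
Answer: $35721$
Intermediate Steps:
$\left(s + Y\right)^{2} = \left(-97 - 92\right)^{2} = \left(-189\right)^{2} = 35721$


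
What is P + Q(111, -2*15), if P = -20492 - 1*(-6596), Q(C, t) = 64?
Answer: -13832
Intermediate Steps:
P = -13896 (P = -20492 + 6596 = -13896)
P + Q(111, -2*15) = -13896 + 64 = -13832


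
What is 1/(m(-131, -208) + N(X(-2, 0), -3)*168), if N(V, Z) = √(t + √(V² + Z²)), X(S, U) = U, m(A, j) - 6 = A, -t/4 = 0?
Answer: 125/69047 + 168*√3/69047 ≈ 0.0060247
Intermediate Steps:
t = 0 (t = -4*0 = 0)
m(A, j) = 6 + A
N(V, Z) = (V² + Z²)^(¼) (N(V, Z) = √(0 + √(V² + Z²)) = √(√(V² + Z²)) = (V² + Z²)^(¼))
1/(m(-131, -208) + N(X(-2, 0), -3)*168) = 1/((6 - 131) + (0² + (-3)²)^(¼)*168) = 1/(-125 + (0 + 9)^(¼)*168) = 1/(-125 + 9^(¼)*168) = 1/(-125 + √3*168) = 1/(-125 + 168*√3)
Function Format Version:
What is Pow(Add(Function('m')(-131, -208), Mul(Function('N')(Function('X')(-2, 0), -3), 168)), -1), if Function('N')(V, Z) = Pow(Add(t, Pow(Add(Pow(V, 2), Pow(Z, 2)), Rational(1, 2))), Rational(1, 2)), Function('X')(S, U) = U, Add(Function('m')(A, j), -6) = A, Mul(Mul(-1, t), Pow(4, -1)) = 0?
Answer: Add(Rational(125, 69047), Mul(Rational(168, 69047), Pow(3, Rational(1, 2)))) ≈ 0.0060247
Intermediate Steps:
t = 0 (t = Mul(-4, 0) = 0)
Function('m')(A, j) = Add(6, A)
Function('N')(V, Z) = Pow(Add(Pow(V, 2), Pow(Z, 2)), Rational(1, 4)) (Function('N')(V, Z) = Pow(Add(0, Pow(Add(Pow(V, 2), Pow(Z, 2)), Rational(1, 2))), Rational(1, 2)) = Pow(Pow(Add(Pow(V, 2), Pow(Z, 2)), Rational(1, 2)), Rational(1, 2)) = Pow(Add(Pow(V, 2), Pow(Z, 2)), Rational(1, 4)))
Pow(Add(Function('m')(-131, -208), Mul(Function('N')(Function('X')(-2, 0), -3), 168)), -1) = Pow(Add(Add(6, -131), Mul(Pow(Add(Pow(0, 2), Pow(-3, 2)), Rational(1, 4)), 168)), -1) = Pow(Add(-125, Mul(Pow(Add(0, 9), Rational(1, 4)), 168)), -1) = Pow(Add(-125, Mul(Pow(9, Rational(1, 4)), 168)), -1) = Pow(Add(-125, Mul(Pow(3, Rational(1, 2)), 168)), -1) = Pow(Add(-125, Mul(168, Pow(3, Rational(1, 2)))), -1)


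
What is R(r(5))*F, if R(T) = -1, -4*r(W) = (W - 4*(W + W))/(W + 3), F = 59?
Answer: -59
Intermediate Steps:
r(W) = 7*W/(4*(3 + W)) (r(W) = -(W - 4*(W + W))/(4*(W + 3)) = -(W - 8*W)/(4*(3 + W)) = -(-7*W)/(4*(3 + W)) = -(-7)*W/(4*(3 + W)) = 7*W/(4*(3 + W)))
R(r(5))*F = -1*59 = -59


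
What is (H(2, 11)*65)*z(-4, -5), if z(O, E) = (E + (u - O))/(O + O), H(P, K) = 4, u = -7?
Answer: 260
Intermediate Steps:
z(O, E) = (-7 + E - O)/(2*O) (z(O, E) = (E + (-7 - O))/(O + O) = (-7 + E - O)/((2*O)) = (-7 + E - O)*(1/(2*O)) = (-7 + E - O)/(2*O))
(H(2, 11)*65)*z(-4, -5) = (4*65)*((1/2)*(-7 - 5 - 1*(-4))/(-4)) = 260*((1/2)*(-1/4)*(-7 - 5 + 4)) = 260*((1/2)*(-1/4)*(-8)) = 260*1 = 260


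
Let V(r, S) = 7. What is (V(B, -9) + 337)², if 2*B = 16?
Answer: 118336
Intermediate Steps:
B = 8 (B = (½)*16 = 8)
(V(B, -9) + 337)² = (7 + 337)² = 344² = 118336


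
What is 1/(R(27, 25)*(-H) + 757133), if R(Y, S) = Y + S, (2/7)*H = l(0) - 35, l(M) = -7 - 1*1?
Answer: 1/764959 ≈ 1.3073e-6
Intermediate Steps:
l(M) = -8 (l(M) = -7 - 1 = -8)
H = -301/2 (H = 7*(-8 - 35)/2 = (7/2)*(-43) = -301/2 ≈ -150.50)
R(Y, S) = S + Y
1/(R(27, 25)*(-H) + 757133) = 1/((25 + 27)*(-1*(-301/2)) + 757133) = 1/(52*(301/2) + 757133) = 1/(7826 + 757133) = 1/764959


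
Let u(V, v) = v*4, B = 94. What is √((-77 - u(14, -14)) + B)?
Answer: √73 ≈ 8.5440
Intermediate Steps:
u(V, v) = 4*v
√((-77 - u(14, -14)) + B) = √((-77 - 4*(-14)) + 94) = √((-77 - 1*(-56)) + 94) = √((-77 + 56) + 94) = √(-21 + 94) = √73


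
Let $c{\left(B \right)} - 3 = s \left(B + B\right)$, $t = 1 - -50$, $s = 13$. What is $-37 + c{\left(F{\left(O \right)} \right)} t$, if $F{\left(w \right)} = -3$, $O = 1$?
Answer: $-3862$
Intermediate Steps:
$t = 51$ ($t = 1 + 50 = 51$)
$c{\left(B \right)} = 3 + 26 B$ ($c{\left(B \right)} = 3 + 13 \left(B + B\right) = 3 + 13 \cdot 2 B = 3 + 26 B$)
$-37 + c{\left(F{\left(O \right)} \right)} t = -37 + \left(3 + 26 \left(-3\right)\right) 51 = -37 + \left(3 - 78\right) 51 = -37 - 3825 = -3862$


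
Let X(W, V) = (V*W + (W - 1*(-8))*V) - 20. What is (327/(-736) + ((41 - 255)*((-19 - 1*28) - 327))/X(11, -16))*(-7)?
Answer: 103372493/92000 ≈ 1123.6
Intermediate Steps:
X(W, V) = -20 + V*W + V*(8 + W) (X(W, V) = (V*W + (W + 8)*V) - 20 = (V*W + (8 + W)*V) - 20 = (V*W + V*(8 + W)) - 20 = -20 + V*W + V*(8 + W))
(327/(-736) + ((41 - 255)*((-19 - 1*28) - 327))/X(11, -16))*(-7) = (327/(-736) + ((41 - 255)*((-19 - 1*28) - 327))/(-20 + 8*(-16) + 2*(-16)*11))*(-7) = (327*(-1/736) + (-214*((-19 - 28) - 327))/(-20 - 128 - 352))*(-7) = (-327/736 - 214*(-47 - 327)/(-500))*(-7) = (-327/736 - 214*(-374)*(-1/500))*(-7) = (-327/736 + 80036*(-1/500))*(-7) = (-327/736 - 20009/125)*(-7) = -14767499/92000*(-7) = 103372493/92000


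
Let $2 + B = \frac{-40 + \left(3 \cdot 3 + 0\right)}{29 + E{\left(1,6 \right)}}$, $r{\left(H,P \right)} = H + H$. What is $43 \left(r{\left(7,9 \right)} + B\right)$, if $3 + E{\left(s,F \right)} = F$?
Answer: $\frac{15179}{32} \approx 474.34$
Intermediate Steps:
$r{\left(H,P \right)} = 2 H$
$E{\left(s,F \right)} = -3 + F$
$B = - \frac{95}{32}$ ($B = -2 + \frac{-40 + \left(3 \cdot 3 + 0\right)}{29 + \left(-3 + 6\right)} = -2 + \frac{-40 + \left(9 + 0\right)}{29 + 3} = -2 + \frac{-40 + 9}{32} = -2 - \frac{31}{32} = - \frac{95}{32} \approx -2.9688$)
$43 \left(r{\left(7,9 \right)} + B\right) = 43 \left(2 \cdot 7 - \frac{95}{32}\right) = 43 \left(14 - \frac{95}{32}\right) = 43 \cdot \frac{353}{32} = \frac{15179}{32}$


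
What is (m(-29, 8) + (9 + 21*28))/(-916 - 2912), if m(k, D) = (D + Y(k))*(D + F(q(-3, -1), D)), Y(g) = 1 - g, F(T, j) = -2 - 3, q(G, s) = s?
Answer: -237/1276 ≈ -0.18574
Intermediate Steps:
F(T, j) = -5
m(k, D) = (-5 + D)*(1 + D - k) (m(k, D) = (D + (1 - k))*(D - 5) = (1 + D - k)*(-5 + D) = (-5 + D)*(1 + D - k))
(m(-29, 8) + (9 + 21*28))/(-916 - 2912) = ((-5 + 8**2 - 4*8 + 5*(-29) - 1*8*(-29)) + (9 + 21*28))/(-916 - 2912) = ((-5 + 64 - 32 - 145 + 232) + (9 + 588))/(-3828) = (114 + 597)*(-1/3828) = 711*(-1/3828) = -237/1276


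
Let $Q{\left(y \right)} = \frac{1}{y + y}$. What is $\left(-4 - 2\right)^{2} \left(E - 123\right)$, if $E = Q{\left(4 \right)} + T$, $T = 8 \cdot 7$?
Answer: $- \frac{4815}{2} \approx -2407.5$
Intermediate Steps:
$T = 56$
$Q{\left(y \right)} = \frac{1}{2 y}$
$E = \frac{449}{8}$ ($E = \frac{1}{2 \cdot 4} + 56 = \frac{1}{2} \cdot \frac{1}{4} + 56 = \frac{1}{8} + 56 = \frac{449}{8} \approx 56.125$)
$\left(-4 - 2\right)^{2} \left(E - 123\right) = \left(-4 - 2\right)^{2} \left(\frac{449}{8} - 123\right) = \left(-6\right)^{2} \left(- \frac{535}{8}\right) = 36 \left(- \frac{535}{8}\right) = - \frac{4815}{2}$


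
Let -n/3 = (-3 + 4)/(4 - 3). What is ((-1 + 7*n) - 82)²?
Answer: 10816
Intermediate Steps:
n = -3 (n = -3*(-3 + 4)/(4 - 3) = -3/1 = -3 ≈ -3.0000)
((-1 + 7*n) - 82)² = ((-1 + 7*(-3)) - 82)² = ((-1 - 21) - 82)² = (-22 - 82)² = (-104)² = 10816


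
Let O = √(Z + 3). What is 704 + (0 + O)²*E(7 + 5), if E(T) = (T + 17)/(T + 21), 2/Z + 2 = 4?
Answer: 23348/33 ≈ 707.52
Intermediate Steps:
Z = 1 (Z = 2/(-2 + 4) = 2/2 = 2*(½) = 1)
O = 2 (O = √(1 + 3) = √4 = 2)
E(T) = (17 + T)/(21 + T)
704 + (0 + O)²*E(7 + 5) = 704 + (0 + 2)²*((17 + (7 + 5))/(21 + (7 + 5))) = 704 + 2²*((17 + 12)/(21 + 12)) = 704 + 4*(29/33) = 704 + 116/33 = 23348/33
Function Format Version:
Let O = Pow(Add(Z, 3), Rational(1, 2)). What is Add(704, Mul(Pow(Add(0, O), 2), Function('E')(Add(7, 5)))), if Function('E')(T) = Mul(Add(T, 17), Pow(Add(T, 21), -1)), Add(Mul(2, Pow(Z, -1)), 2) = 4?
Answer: Rational(23348, 33) ≈ 707.52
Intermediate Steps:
Z = 1 (Z = Mul(2, Pow(Add(-2, 4), -1)) = Mul(2, Pow(2, -1)) = Mul(2, Rational(1, 2)) = 1)
O = 2 (O = Pow(Add(1, 3), Rational(1, 2)) = Pow(4, Rational(1, 2)) = 2)
Function('E')(T) = Mul(Pow(Add(21, T), -1), Add(17, T)) (Function('E')(T) = Mul(Add(17, T), Pow(Add(21, T), -1)) = Mul(Pow(Add(21, T), -1), Add(17, T)))
Add(704, Mul(Pow(Add(0, O), 2), Function('E')(Add(7, 5)))) = Add(704, Mul(Pow(Add(0, 2), 2), Mul(Pow(Add(21, Add(7, 5)), -1), Add(17, Add(7, 5))))) = Add(704, Mul(Pow(2, 2), Mul(Pow(Add(21, 12), -1), Add(17, 12)))) = Add(704, Mul(4, Mul(Pow(33, -1), 29))) = Add(704, Mul(4, Mul(Rational(1, 33), 29))) = Add(704, Mul(4, Rational(29, 33))) = Add(704, Rational(116, 33)) = Rational(23348, 33)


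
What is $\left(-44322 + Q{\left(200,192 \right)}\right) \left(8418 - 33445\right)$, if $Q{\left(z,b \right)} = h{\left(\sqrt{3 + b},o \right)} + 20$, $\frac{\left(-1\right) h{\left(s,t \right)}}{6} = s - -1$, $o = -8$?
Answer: $1108896316 + 150162 \sqrt{195} \approx 1.111 \cdot 10^{9}$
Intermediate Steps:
$h{\left(s,t \right)} = -6 - 6 s$ ($h{\left(s,t \right)} = - 6 \left(s - -1\right) = - 6 \left(s + 1\right) = - 6 \left(1 + s\right) = -6 - 6 s$)
$Q{\left(z,b \right)} = 14 - 6 \sqrt{3 + b}$ ($Q{\left(z,b \right)} = \left(-6 - 6 \sqrt{3 + b}\right) + 20 = 14 - 6 \sqrt{3 + b}$)
$\left(-44322 + Q{\left(200,192 \right)}\right) \left(8418 - 33445\right) = \left(-44322 + \left(14 - 6 \sqrt{3 + 192}\right)\right) \left(8418 - 33445\right) = \left(-44322 + \left(14 - 6 \sqrt{195}\right)\right) \left(-25027\right) = \left(-44308 - 6 \sqrt{195}\right) \left(-25027\right) = 1108896316 + 150162 \sqrt{195}$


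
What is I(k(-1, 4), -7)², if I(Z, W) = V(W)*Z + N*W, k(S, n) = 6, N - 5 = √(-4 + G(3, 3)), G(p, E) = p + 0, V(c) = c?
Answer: 5880 + 1078*I ≈ 5880.0 + 1078.0*I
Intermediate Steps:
G(p, E) = p
N = 5 + I (N = 5 + √(-4 + 3) = 5 + √(-1) = 5 + I ≈ 5.0 + 1.0*I)
I(Z, W) = W*Z + W*(5 + I) (I(Z, W) = W*Z + (5 + I)*W = W*Z + W*(5 + I))
I(k(-1, 4), -7)² = (-7*(5 + I + 6))² = (-7*(11 + I))² = (-77 - 7*I)²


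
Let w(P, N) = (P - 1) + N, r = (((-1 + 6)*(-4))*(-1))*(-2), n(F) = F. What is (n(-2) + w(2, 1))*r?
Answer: 0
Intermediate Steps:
r = -40 (r = ((5*(-4))*(-1))*(-2) = -20*(-1)*(-2) = 20*(-2) = -40)
w(P, N) = -1 + N + P (w(P, N) = (-1 + P) + N = -1 + N + P)
(n(-2) + w(2, 1))*r = (-2 + (-1 + 1 + 2))*(-40) = (-2 + 2)*(-40) = 0*(-40) = 0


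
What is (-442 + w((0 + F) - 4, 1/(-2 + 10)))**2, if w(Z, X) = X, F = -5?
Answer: 12496225/64 ≈ 1.9525e+5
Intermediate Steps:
(-442 + w((0 + F) - 4, 1/(-2 + 10)))**2 = (-442 + 1/(-2 + 10))**2 = (-442 + 1/8)**2 = (-3535/8)**2 = 12496225/64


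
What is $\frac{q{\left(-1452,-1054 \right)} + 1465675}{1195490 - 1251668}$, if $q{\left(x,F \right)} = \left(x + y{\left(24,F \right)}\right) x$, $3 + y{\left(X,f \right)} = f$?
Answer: $- \frac{5108743}{56178} \approx -90.938$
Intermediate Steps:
$y{\left(X,f \right)} = -3 + f$
$q{\left(x,F \right)} = x \left(-3 + F + x\right)$ ($q{\left(x,F \right)} = \left(x + \left(-3 + F\right)\right) x = \left(-3 + F + x\right) x = x \left(-3 + F + x\right)$)
$\frac{q{\left(-1452,-1054 \right)} + 1465675}{1195490 - 1251668} = \frac{- 1452 \left(-3 - 1054 - 1452\right) + 1465675}{1195490 - 1251668} = \frac{\left(-1452\right) \left(-2509\right) + 1465675}{-56178} = \left(3643068 + 1465675\right) \left(- \frac{1}{56178}\right) = 5108743 \left(- \frac{1}{56178}\right) = - \frac{5108743}{56178}$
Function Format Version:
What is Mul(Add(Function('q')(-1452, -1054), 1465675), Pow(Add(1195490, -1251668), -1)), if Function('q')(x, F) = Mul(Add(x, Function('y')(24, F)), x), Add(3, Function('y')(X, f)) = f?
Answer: Rational(-5108743, 56178) ≈ -90.938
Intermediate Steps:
Function('y')(X, f) = Add(-3, f)
Function('q')(x, F) = Mul(x, Add(-3, F, x)) (Function('q')(x, F) = Mul(Add(x, Add(-3, F)), x) = Mul(Add(-3, F, x), x) = Mul(x, Add(-3, F, x)))
Mul(Add(Function('q')(-1452, -1054), 1465675), Pow(Add(1195490, -1251668), -1)) = Mul(Add(Mul(-1452, Add(-3, -1054, -1452)), 1465675), Pow(Add(1195490, -1251668), -1)) = Mul(Add(Mul(-1452, -2509), 1465675), Pow(-56178, -1)) = Mul(Add(3643068, 1465675), Rational(-1, 56178)) = Mul(5108743, Rational(-1, 56178)) = Rational(-5108743, 56178)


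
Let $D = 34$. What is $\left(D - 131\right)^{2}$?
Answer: $9409$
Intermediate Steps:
$\left(D - 131\right)^{2} = \left(34 - 131\right)^{2} = \left(-97\right)^{2} = 9409$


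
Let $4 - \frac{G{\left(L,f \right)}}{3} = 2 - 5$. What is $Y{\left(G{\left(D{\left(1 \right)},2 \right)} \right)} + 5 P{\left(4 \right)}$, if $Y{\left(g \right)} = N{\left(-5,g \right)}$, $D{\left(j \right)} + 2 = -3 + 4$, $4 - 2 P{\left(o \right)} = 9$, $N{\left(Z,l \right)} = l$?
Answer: $\frac{17}{2} \approx 8.5$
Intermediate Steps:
$P{\left(o \right)} = - \frac{5}{2}$ ($P{\left(o \right)} = 2 - \frac{9}{2} = - \frac{5}{2}$)
$D{\left(j \right)} = -1$ ($D{\left(j \right)} = -2 + \left(-3 + 4\right) = -2 + 1 = -1$)
$G{\left(L,f \right)} = 21$ ($G{\left(L,f \right)} = 12 - 3 \left(2 - 5\right) = 12 - -9 = 12 + 9 = 21$)
$Y{\left(g \right)} = g$
$Y{\left(G{\left(D{\left(1 \right)},2 \right)} \right)} + 5 P{\left(4 \right)} = 21 + 5 \left(- \frac{5}{2}\right) = 21 - \frac{25}{2} = \frac{17}{2}$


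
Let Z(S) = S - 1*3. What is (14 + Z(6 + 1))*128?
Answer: 2304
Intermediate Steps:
Z(S) = -3 + S (Z(S) = S - 3 = -3 + S)
(14 + Z(6 + 1))*128 = (14 + (-3 + (6 + 1)))*128 = (14 + (-3 + 7))*128 = (14 + 4)*128 = 18*128 = 2304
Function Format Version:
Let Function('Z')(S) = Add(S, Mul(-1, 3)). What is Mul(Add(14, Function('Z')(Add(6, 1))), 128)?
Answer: 2304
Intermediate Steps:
Function('Z')(S) = Add(-3, S) (Function('Z')(S) = Add(S, -3) = Add(-3, S))
Mul(Add(14, Function('Z')(Add(6, 1))), 128) = Mul(Add(14, Add(-3, Add(6, 1))), 128) = Mul(Add(14, Add(-3, 7)), 128) = Mul(Add(14, 4), 128) = Mul(18, 128) = 2304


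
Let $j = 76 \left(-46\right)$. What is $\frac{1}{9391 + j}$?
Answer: $\frac{1}{5895} \approx 0.00016964$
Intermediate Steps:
$j = -3496$
$\frac{1}{9391 + j} = \frac{1}{9391 - 3496} = \frac{1}{5895}$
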